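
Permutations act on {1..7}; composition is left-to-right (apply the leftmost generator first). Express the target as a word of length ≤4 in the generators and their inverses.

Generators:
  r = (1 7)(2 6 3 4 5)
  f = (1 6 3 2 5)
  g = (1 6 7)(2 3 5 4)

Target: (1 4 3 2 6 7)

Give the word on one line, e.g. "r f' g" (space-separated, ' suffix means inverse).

f' r'

  after f': (1 5 2 3 6)
  after r': (1 4 3 2 6 7)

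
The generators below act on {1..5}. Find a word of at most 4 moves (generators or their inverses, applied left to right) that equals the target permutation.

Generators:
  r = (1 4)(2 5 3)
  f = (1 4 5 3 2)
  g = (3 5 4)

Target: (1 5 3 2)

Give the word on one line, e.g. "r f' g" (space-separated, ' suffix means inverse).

  after f': (1 2 3 5 4)
  after r: (1 5)
  after f: (1 3 2)(4 5)
  after g: (1 5 3 2)

f' r f g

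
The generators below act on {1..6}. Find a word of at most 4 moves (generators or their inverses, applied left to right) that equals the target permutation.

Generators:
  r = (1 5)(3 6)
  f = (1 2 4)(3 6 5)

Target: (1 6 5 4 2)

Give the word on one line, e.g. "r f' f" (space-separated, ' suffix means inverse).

  after r: (1 5)(3 6)
  after f': (1 6 5 4 2)

r f'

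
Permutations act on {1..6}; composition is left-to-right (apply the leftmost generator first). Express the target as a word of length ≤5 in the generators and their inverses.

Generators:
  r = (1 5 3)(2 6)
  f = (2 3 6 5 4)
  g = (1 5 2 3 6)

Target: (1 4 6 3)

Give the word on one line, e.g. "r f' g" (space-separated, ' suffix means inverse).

  after g: (1 5 2 3 6)
  after f: (1 4 2 6)(3 5)
  after r': (1 4 6 3)

g f r'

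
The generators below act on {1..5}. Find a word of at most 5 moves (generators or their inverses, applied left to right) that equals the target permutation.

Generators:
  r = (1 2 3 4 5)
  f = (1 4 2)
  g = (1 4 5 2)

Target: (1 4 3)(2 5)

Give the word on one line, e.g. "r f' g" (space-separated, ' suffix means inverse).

  after r': (1 5 4 3 2)
  after f: (1 5 2 4 3)
  after f: (1 5)(3 4)
  after g': (1 4 3)(2 5)

r' f f g'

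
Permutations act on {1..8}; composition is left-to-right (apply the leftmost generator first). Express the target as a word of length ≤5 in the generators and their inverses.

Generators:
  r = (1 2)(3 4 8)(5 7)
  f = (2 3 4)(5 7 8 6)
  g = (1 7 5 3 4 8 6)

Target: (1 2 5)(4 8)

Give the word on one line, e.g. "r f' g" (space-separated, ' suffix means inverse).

  after f: (2 3 4)(5 7 8 6)
  after r: (1 2 4)(3 8 6 7)
  after g': (1 2 3 4 6)(5 7)
  after g': (1 2 5)(4 8)

f r g' g'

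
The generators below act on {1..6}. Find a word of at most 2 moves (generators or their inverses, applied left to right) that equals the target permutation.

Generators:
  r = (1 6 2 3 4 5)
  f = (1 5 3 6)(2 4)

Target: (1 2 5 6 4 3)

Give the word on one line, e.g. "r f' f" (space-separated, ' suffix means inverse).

  after f': (1 6 3 5)(2 4)
  after r: (1 2 5 6 4 3)

f' r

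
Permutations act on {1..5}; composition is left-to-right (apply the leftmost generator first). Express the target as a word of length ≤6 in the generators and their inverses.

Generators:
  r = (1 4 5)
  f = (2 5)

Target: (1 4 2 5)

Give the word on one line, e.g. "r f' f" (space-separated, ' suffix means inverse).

  after r: (1 4 5)
  after f: (1 4 2 5)
  after f: (1 4 5)
  after f: (1 4 2 5)

r f f f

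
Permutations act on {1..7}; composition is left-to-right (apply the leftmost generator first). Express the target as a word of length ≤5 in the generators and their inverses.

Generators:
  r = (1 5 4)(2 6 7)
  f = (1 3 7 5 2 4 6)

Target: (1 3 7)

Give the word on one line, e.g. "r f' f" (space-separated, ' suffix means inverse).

f' r f'

  after f': (1 6 4 2 5 7 3)
  after r: (1 7 3 5 2 4 6)
  after f': (1 3 7)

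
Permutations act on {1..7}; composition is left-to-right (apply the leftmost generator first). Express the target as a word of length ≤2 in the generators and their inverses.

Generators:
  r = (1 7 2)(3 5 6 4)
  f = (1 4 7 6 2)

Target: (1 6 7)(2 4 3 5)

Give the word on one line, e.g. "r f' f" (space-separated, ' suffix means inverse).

r f

  after r: (1 7 2)(3 5 6 4)
  after f: (1 6 7)(2 4 3 5)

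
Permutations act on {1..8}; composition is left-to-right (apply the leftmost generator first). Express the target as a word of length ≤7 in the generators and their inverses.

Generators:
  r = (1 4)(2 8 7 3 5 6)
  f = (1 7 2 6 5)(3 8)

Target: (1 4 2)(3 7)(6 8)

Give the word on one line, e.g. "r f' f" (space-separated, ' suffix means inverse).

  after r': (1 4)(2 6 5 3 7 8)
  after f': (1 4 5 8 7 3)
  after r': (2 6 5)(3 4)
  after r': (1 4 7 8 2 5 6 3)
  after f: (1 4 2)(3 7)(6 8)

r' f' r' r' f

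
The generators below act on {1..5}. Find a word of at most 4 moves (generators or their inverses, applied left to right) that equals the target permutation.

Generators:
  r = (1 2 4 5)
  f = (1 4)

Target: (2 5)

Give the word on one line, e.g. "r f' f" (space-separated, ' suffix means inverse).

  after f: (1 4)
  after r': (1 2)(4 5)
  after r': (2 5)

f r' r'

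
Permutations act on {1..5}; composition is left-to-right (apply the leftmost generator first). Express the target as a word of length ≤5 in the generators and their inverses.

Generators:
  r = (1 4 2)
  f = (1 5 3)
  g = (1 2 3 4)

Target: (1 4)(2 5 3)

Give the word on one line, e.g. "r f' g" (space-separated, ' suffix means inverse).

  after g': (1 4 3 2)
  after f': (1 4 5)(2 3)
  after f': (1 4)(2 5 3)

g' f' f'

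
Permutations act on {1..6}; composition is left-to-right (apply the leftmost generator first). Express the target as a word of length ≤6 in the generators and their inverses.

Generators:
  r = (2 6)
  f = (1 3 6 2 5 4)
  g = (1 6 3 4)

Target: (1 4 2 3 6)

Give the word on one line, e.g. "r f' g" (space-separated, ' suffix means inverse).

  after g: (1 6 3 4)
  after g: (1 3)(4 6)
  after r: (1 3)(2 6 4)
  after g: (1 4 2 3 6)

g g r g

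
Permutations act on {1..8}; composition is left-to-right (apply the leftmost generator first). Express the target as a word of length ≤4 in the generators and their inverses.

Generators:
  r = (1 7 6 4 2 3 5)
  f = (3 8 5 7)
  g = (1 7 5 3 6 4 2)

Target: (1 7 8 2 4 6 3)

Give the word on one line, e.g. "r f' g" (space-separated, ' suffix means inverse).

  after f': (3 7 5 8)
  after r': (1 5 8 2 4 6 7 3)
  after f: (1 7 8 2 4 6 3)

f' r' f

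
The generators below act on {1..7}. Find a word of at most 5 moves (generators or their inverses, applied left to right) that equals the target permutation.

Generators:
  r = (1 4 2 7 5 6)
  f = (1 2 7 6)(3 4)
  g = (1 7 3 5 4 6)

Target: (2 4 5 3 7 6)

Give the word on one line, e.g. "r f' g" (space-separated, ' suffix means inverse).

  after f': (1 6 7 2)(3 4)
  after f': (1 7)(2 6)
  after g': (2 4 5 3 7 6)

f' f' g'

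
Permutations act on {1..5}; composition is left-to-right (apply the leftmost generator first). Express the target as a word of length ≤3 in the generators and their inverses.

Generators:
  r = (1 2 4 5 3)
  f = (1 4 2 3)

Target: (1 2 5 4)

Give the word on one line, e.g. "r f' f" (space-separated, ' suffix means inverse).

f r'

  after f: (1 4 2 3)
  after r': (1 2 5 4)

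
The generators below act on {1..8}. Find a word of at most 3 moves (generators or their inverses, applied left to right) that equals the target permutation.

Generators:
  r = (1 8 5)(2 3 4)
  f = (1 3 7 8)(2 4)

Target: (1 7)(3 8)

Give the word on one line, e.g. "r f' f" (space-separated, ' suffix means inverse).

f' f'

  after f': (1 8 7 3)(2 4)
  after f': (1 7)(3 8)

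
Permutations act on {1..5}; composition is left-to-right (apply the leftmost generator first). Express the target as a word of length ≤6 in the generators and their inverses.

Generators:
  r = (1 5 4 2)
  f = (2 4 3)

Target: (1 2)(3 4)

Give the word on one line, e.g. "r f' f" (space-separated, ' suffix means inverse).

r' f' r f

  after r': (1 2 4 5)
  after f': (1 3 4 5)
  after r: (1 3 2)
  after f: (1 2)(3 4)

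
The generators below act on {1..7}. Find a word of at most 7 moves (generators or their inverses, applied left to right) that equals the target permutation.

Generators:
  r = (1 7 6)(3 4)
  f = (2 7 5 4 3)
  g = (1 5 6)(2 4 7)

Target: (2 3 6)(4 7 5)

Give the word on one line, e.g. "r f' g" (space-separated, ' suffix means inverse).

  after f': (2 3 4 5 7)
  after f': (2 4 7 3 5)
  after r': (1 6 7 4)(2 3 5)
  after f': (1 6 2 4)(3 7 5)
  after r: (2 3 6)(4 7 5)

f' f' r' f' r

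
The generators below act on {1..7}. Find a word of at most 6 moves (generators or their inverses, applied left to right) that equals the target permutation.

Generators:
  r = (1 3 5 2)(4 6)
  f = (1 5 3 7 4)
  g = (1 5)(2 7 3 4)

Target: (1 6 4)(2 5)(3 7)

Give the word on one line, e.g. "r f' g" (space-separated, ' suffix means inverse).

f' r g' g' f

  after f': (1 4 7 3 5)
  after r: (1 6 4 7 5 3 2)
  after g': (1 6 3 4 2 5 7)
  after g': (1 6 7 5 2)
  after f: (1 6 4)(2 5)(3 7)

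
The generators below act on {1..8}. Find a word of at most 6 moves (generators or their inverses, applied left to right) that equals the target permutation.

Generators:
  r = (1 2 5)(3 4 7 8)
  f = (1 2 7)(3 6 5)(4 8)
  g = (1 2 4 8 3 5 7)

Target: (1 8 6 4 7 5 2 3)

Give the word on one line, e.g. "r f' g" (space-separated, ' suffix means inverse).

  after r: (1 2 5)(3 4 7 8)
  after f: (1 7 4)(2 3 8 6 5)
  after r': (1 4 5)(2 8 6)(3 7)
  after g: (1 8 6 4 7 5 2 3)

r f r' g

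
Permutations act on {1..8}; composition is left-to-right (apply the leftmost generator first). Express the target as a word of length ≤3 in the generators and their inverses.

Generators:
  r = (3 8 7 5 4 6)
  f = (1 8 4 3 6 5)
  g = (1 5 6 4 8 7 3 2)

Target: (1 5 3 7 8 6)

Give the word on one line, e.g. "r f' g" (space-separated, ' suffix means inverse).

  after f: (1 8 4 3 6 5)
  after f: (1 4 6)(3 5 8)
  after r': (1 5 3 7 8 6)

f f r'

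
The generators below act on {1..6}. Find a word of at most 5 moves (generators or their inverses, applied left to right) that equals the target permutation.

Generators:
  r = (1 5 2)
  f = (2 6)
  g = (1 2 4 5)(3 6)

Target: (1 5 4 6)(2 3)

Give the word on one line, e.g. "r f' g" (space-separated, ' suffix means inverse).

f' g' f'

  after f': (2 6)
  after g': (1 5 4 2 3 6)
  after f': (1 5 4 6)(2 3)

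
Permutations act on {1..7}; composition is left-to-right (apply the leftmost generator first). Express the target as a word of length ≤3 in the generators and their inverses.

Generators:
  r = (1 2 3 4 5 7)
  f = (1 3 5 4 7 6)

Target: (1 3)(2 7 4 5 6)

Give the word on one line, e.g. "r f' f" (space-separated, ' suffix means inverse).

r f r

  after r: (1 2 3 4 5 7)
  after f: (1 2 5 6)(3 7)
  after r: (1 3)(2 7 4 5 6)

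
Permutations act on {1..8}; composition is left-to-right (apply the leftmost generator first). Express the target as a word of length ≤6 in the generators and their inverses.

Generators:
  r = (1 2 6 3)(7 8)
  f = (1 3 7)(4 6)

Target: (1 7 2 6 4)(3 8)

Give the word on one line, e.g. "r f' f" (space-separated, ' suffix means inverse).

f r f f

  after f: (1 3 7)(4 6)
  after r: (2 6 4 3 8 7)
  after f: (1 3 8)(2 4 7)
  after f: (1 7 2 6 4)(3 8)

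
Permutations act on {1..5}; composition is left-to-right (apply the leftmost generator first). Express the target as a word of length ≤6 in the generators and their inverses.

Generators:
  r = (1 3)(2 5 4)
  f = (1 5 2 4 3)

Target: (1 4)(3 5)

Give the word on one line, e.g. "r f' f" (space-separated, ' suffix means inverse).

  after f: (1 5 2 4 3)
  after r: (1 4)
  after r: (1 2 5 4 3)
  after f: (1 4)(3 5)

f r r f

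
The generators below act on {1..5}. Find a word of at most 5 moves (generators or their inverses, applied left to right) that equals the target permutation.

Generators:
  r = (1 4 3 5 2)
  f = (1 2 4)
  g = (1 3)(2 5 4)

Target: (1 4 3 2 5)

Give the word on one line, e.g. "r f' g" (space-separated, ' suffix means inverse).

g r g

  after g: (1 3)(2 5 4)
  after r: (1 5 3 4)
  after g: (1 4 3 2 5)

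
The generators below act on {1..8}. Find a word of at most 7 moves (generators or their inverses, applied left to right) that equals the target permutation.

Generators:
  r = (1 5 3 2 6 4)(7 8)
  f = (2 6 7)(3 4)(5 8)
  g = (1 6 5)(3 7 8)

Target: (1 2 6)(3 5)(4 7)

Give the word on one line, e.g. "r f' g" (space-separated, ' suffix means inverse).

  after f': (2 7 6)(3 4)(5 8)
  after r: (1 5 7 4 2 8 3)
  after g': (1 6)(2 7 4)(3 5)
  after f: (1 7 3 8 5 4 6)
  after f: (1 2 6)(3 5)(4 7)

f' r g' f f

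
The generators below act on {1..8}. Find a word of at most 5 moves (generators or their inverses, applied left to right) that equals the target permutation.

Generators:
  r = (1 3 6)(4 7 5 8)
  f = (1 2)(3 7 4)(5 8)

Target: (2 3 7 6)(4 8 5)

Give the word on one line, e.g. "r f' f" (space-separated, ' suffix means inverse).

  after f': (1 2)(3 4 7)(5 8)
  after r: (1 2 3 7 6)(4 5)
  after f': (2 4 8 5 7 6)
  after f': (1 2 7 6)(3 4 5)
  after f': (2 3 7 6)(4 8 5)

f' r f' f' f'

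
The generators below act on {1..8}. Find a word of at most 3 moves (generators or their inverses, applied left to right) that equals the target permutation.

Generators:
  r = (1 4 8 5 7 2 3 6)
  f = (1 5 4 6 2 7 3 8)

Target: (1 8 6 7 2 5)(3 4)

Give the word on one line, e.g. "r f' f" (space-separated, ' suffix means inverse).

  after f: (1 5 4 6 2 7 3 8)
  after r': (1 8 6 7 2 5)(3 4)

f r'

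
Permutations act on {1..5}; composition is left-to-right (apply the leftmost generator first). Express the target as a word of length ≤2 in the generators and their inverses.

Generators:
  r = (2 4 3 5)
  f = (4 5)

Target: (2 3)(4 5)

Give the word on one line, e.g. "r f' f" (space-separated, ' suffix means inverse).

r r

  after r: (2 4 3 5)
  after r: (2 3)(4 5)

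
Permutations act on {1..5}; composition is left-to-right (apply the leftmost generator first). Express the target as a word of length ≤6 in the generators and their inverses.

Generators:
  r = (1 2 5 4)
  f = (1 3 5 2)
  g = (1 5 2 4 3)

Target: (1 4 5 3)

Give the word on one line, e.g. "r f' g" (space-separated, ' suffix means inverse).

f r g' f

  after f: (1 3 5 2)
  after r: (1 3 4)
  after g': (1 4 3 2 5)
  after f: (1 4 5 3)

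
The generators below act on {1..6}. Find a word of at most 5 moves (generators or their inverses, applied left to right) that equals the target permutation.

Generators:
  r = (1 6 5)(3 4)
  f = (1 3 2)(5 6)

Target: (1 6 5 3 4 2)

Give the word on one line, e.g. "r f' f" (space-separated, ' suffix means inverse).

  after r: (1 6 5)(3 4)
  after f': (1 5 2 3 4)
  after f': (1 6 5 3 4 2)

r f' f'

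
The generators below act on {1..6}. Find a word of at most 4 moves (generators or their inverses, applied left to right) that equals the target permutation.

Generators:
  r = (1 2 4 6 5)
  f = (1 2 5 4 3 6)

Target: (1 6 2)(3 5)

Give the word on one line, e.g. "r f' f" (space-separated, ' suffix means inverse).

r' f' r r

  after r': (1 5 6 4 2)
  after f': (1 2 6 5 3 4)
  after r: (1 4 2 5 3 6)
  after r: (1 6 2)(3 5)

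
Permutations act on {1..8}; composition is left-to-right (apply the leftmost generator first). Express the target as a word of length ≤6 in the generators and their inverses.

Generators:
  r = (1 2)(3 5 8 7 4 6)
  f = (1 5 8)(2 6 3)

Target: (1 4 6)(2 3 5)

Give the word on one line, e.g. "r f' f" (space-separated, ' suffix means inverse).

r f' f' r'

  after r: (1 2)(3 5 8 7 4 6)
  after f': (1 3)(2 8 7 4)
  after f': (1 6 2 5)(3 8 7 4)
  after r': (1 4 6)(2 3 5)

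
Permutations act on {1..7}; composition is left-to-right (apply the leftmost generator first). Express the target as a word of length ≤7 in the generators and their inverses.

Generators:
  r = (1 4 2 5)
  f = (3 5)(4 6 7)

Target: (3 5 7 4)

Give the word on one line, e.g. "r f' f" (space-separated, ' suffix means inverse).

  after r': (1 5 2 4)
  after f: (1 3 5 2 6 7 4)
  after r': (1 3 2 6 7)(4 5)
  after f': (1 5 7)(2 4 3)
  after r: (3 5 7 4)

r' f r' f' r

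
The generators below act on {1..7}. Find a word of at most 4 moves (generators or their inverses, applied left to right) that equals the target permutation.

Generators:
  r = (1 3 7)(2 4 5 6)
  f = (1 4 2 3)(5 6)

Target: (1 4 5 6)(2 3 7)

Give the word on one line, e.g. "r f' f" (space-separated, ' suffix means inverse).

r f' f'

  after r: (1 3 7)(2 4 5 6)
  after f': (1 2)(3 7)(4 6)
  after f': (1 4 5 6)(2 3 7)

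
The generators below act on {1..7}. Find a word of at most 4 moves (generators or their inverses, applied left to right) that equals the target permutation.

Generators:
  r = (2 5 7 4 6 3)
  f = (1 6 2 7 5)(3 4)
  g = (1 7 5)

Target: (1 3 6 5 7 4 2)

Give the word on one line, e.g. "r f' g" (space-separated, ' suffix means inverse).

f g g r

  after f: (1 6 2 7 5)(3 4)
  after g: (1 6 2 5 7)(3 4)
  after g: (1 6 2)(3 4)
  after r: (1 3 6 5 7 4 2)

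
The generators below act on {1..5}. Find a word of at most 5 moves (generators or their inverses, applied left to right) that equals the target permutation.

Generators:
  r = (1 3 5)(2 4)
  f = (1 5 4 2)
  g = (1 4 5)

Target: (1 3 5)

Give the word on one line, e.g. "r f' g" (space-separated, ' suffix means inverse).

r f g' g'

  after r: (1 3 5)(2 4)
  after f: (1 3 4)
  after g': (1 3)(4 5)
  after g': (1 3 5)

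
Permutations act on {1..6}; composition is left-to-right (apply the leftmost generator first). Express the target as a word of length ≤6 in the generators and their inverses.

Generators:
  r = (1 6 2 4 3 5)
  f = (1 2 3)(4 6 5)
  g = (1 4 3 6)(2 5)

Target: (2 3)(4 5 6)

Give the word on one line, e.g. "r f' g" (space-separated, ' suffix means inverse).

  after r: (1 6 2 4 3 5)
  after r: (1 2 3)(4 5 6)
  after g': (1 5 3 6)(2 4)
  after r': (1 3)(4 6 5)
  after f: (2 3)(4 5 6)

r r g' r' f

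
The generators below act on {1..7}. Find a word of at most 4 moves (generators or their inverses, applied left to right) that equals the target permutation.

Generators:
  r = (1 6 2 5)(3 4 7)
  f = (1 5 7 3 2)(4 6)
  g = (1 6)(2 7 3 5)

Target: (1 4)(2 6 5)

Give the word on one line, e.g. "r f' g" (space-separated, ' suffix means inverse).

g' f' g'

  after g': (1 6)(2 5 3 7)
  after f': (1 4 6 2)(3 5 7)
  after g': (1 4)(2 6 5)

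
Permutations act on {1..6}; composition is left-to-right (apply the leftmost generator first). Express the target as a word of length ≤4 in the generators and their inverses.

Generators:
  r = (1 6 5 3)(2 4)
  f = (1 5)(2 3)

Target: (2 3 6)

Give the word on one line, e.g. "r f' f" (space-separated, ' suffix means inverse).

  after r': (1 3 5 6)(2 4)
  after r': (1 5)(3 6)
  after f: (2 3 6)

r' r' f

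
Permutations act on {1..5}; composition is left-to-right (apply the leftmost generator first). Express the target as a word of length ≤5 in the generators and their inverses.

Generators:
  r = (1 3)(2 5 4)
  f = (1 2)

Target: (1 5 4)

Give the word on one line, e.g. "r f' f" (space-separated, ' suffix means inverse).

f r' r' f

  after f: (1 2)
  after r': (1 4 5 2 3)
  after r': (1 5 4 2)
  after f: (1 5 4)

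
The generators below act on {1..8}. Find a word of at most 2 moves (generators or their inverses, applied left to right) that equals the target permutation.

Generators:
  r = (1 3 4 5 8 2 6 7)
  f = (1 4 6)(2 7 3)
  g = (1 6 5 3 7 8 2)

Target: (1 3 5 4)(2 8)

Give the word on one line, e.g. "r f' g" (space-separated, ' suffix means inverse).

  after g': (1 2 8 7 3 5 6)
  after f': (1 3 5 4)(2 8)

g' f'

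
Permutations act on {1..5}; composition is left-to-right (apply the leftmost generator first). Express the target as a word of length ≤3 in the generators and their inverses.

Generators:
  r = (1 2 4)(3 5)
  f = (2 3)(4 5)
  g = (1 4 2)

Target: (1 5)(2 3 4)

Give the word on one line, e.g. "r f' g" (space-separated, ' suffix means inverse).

g' f r

  after g': (1 2 4)
  after f: (1 3 2 5 4)
  after r: (1 5)(2 3 4)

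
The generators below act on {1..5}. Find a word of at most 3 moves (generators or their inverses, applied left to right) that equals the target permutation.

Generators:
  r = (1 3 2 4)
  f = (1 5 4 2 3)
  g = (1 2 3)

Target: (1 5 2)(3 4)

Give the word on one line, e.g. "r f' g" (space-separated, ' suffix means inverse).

f r'

  after f: (1 5 4 2 3)
  after r': (1 5 2)(3 4)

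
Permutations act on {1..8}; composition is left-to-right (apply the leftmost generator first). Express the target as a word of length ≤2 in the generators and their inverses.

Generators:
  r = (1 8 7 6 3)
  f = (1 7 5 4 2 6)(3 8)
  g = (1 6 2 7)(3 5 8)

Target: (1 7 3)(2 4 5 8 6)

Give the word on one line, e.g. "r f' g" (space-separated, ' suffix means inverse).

  after f': (1 6 2 4 5 7)(3 8)
  after r': (1 7 3)(2 4 5 8 6)

f' r'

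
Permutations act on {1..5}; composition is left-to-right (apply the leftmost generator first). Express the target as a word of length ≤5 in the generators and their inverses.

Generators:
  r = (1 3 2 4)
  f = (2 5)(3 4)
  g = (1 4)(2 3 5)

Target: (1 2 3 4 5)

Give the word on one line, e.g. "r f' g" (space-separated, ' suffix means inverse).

f' r g'

  after f': (2 5)(3 4)
  after r: (1 3)(2 5 4)
  after g': (1 2 3 4 5)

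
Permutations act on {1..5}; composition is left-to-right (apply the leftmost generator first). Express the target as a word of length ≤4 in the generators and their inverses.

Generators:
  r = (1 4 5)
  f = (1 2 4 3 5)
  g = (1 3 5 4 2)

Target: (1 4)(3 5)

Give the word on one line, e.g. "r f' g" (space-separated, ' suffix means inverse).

  after r: (1 4 5)
  after f': (1 2)(3 4)
  after g': (1 4)(3 5)

r f' g'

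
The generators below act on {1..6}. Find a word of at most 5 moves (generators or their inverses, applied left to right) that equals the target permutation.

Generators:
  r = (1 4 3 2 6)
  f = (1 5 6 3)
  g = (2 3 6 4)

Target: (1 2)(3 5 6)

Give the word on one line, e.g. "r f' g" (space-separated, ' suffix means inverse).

  after f': (1 3 6 5)
  after r: (1 2 6 5 4 3)
  after f: (1 2 3 5 4)
  after g: (1 3 5 2 6 4)
  after r: (1 2)(3 5 6)

f' r f g r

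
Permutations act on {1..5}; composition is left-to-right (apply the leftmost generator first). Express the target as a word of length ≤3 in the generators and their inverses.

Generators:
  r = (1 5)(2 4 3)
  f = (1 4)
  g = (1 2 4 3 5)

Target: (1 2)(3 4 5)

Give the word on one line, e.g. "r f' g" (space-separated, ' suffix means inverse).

  after f: (1 4)
  after g': (1 2)(3 4 5)

f g'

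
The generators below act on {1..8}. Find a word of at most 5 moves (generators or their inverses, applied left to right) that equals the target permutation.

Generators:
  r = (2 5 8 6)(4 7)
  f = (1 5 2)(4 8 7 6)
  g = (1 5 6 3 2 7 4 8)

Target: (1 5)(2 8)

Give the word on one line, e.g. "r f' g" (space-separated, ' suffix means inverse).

r' f' f'

  after r': (2 6 8 5)(4 7)
  after f': (1 2 7 6 4 8)
  after f': (1 5)(2 8)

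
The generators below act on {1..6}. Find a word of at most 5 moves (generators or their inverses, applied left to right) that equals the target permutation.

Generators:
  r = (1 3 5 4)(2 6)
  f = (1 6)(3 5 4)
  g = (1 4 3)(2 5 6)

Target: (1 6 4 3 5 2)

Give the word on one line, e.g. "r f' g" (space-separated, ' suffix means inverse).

  after r: (1 3 5 4)(2 6)
  after g: (3 6 5)
  after g: (1 4 3 2 5)
  after f': (1 5 6)(2 3)
  after g: (1 6 4 3 5 2)

r g g f' g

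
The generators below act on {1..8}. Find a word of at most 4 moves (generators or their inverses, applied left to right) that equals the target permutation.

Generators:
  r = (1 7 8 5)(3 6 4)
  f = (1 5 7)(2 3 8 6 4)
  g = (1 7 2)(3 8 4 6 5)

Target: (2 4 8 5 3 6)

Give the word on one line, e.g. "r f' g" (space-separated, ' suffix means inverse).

  after r': (1 5 8 7)(3 4 6)
  after f': (2 4 8 5 3 6)

r' f'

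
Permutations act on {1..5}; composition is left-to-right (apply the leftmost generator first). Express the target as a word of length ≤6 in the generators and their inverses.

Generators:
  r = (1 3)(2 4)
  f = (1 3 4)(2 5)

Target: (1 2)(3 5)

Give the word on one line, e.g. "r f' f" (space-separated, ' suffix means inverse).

r f' r' f r

  after r: (1 3)(2 4)
  after f': (2 3 4 5)
  after r': (1 3 2)(4 5)
  after f: (1 4 2 3 5)
  after r: (1 2)(3 5)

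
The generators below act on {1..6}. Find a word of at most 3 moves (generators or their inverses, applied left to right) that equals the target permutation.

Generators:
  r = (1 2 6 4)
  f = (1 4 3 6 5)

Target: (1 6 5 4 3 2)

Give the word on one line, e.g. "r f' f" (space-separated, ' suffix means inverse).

f r'

  after f: (1 4 3 6 5)
  after r': (1 6 5 4 3 2)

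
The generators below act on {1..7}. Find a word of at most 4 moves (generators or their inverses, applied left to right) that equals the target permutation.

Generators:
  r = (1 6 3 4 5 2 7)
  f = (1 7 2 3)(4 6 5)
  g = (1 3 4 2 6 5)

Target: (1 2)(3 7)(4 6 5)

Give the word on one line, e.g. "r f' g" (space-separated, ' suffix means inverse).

f' f'

  after f': (1 3 2 7)(4 5 6)
  after f': (1 2)(3 7)(4 6 5)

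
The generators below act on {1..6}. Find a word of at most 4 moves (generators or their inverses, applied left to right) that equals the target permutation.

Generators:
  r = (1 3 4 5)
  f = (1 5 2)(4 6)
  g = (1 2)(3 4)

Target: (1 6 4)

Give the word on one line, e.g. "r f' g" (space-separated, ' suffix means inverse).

r g' f'

  after r: (1 3 4 5)
  after g': (1 4 5 2)
  after f': (1 6 4)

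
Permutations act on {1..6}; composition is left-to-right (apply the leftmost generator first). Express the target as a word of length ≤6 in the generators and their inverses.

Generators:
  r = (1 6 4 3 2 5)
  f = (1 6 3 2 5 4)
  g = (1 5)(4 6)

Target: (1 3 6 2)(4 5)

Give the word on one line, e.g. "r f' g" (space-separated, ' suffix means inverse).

f' g r' f' r

  after f': (1 4 5 2 3 6)
  after g: (1 6 5 2 3 4)
  after r': (2 4 5 3 6)
  after f': (1 4 2 5 6 3)
  after r: (1 3 6 2)(4 5)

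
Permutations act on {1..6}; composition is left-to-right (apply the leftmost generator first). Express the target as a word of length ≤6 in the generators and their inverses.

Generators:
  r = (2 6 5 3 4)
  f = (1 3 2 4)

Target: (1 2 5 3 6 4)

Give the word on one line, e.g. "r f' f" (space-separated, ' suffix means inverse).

  after r': (2 4 3 5 6)
  after f': (1 4)(3 5 6)
  after f': (1 2 3 5 6)
  after r': (1 4 3 6)(2 5)
  after f': (1 2 5 3 6 4)

r' f' f' r' f'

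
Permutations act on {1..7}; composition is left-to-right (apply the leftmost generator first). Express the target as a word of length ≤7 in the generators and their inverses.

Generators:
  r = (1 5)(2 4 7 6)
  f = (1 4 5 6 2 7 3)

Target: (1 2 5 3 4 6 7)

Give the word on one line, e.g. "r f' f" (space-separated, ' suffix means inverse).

  after f: (1 4 5 6 2 7 3)
  after r': (1 2 4)(3 5 7)
  after f: (1 7)(2 5 3 6)
  after r': (1 4 2)(3 7 5)
  after r': (1 2 5 3 4 6 7)

f r' f r' r'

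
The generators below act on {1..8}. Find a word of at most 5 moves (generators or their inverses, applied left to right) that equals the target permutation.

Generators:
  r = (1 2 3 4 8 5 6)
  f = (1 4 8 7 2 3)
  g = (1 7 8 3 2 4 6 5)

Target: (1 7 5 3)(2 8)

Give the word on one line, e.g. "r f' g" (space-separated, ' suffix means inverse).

g f' g r' f'

  after g: (1 7 8 3 2 4 6 5)
  after f': (1 8 2)(3 7 4 6 5)
  after g: (1 3 8 4 5 2 7 6)
  after r': (1 2 7 5)(3 4 8)
  after f': (1 7 5 3)(2 8)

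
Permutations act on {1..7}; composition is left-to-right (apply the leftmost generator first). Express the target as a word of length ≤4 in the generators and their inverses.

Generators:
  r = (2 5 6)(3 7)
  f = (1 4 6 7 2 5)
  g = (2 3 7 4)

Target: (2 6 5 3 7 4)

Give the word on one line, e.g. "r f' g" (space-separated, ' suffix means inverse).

  after r: (2 5 6)(3 7)
  after r: (2 6 5)
  after g: (2 6 5 3 7 4)

r r g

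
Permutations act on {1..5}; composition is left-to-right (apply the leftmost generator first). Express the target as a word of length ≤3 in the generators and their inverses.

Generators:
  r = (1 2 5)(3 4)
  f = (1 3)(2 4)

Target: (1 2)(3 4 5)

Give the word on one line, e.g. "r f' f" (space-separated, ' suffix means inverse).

  after f': (1 3)(2 4)
  after r: (1 4 5)(2 3)
  after f': (1 2)(3 4 5)

f' r f'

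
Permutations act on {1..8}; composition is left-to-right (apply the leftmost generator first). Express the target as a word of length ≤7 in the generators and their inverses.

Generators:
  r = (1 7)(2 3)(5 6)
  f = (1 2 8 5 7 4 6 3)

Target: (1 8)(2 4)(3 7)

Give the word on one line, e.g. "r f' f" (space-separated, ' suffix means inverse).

f' r f r' r'

  after f': (1 3 6 4 7 5 8 2)
  after r: (1 2 7 6 4)(3 5 8)
  after f: (1 8)(2 4)(3 7)
  after r': (1 8 7 2 4 3)(5 6)
  after r': (1 8)(2 4)(3 7)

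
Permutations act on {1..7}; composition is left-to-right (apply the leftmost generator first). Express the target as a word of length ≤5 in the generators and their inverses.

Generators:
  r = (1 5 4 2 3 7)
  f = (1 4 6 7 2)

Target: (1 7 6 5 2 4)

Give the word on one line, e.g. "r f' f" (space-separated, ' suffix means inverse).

  after r: (1 5 4 2 3 7)
  after f: (1 5 6 7 4)(2 3)
  after f: (1 5 7 6 2 3)
  after r': (3 7 6 4 5)
  after r': (1 7 6 5 2 4)

r f f r' r'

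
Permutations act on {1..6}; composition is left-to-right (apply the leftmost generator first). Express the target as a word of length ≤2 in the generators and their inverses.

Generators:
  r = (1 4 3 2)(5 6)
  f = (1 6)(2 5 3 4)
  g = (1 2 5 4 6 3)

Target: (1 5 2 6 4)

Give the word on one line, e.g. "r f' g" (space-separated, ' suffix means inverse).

f r

  after f: (1 6)(2 5 3 4)
  after r: (1 5 2 6 4)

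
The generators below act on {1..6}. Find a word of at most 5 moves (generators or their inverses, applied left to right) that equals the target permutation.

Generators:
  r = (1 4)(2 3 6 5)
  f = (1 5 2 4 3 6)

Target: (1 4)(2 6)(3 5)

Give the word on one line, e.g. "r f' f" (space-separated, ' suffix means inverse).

  after f': (1 6 3 4 2 5)
  after f': (1 3 2)(4 5 6)
  after f': (1 4)(2 6)(3 5)

f' f' f'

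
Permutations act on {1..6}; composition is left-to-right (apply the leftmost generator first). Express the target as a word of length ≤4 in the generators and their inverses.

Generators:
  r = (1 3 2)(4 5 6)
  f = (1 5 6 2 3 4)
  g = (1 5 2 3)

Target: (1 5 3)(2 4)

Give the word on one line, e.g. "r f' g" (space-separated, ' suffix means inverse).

f' r

  after f': (1 4 3 2 6 5)
  after r: (1 5 3)(2 4)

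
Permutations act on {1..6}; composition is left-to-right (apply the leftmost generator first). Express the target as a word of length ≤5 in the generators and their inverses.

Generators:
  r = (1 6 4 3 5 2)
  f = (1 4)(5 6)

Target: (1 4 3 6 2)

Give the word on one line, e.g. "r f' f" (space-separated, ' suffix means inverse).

  after r: (1 6 4 3 5 2)
  after r: (1 4 5)(2 6 3)
  after f: (2 5 4 6 3)
  after r: (1 6 5 3)
  after r: (1 4 3 6 2)

r r f r r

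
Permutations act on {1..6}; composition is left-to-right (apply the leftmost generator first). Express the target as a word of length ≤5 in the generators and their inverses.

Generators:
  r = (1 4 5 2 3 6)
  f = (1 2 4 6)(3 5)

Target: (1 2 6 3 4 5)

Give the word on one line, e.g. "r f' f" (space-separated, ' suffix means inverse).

f f f r f

  after f: (1 2 4 6)(3 5)
  after f: (1 4)(2 6)
  after f: (1 6 4 2)(3 5)
  after r: (2 4 3)(5 6)
  after f: (1 2 6 3 4 5)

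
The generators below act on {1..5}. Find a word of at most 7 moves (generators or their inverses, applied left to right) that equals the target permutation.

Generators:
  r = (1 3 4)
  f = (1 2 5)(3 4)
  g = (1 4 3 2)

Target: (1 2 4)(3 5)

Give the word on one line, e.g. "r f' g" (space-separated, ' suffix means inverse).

f g f' g' f'

  after f: (1 2 5)(3 4)
  after g: (2 5 4)
  after f': (1 5 3 4)
  after g': (1 5 4 2 3)
  after f': (1 2 4)(3 5)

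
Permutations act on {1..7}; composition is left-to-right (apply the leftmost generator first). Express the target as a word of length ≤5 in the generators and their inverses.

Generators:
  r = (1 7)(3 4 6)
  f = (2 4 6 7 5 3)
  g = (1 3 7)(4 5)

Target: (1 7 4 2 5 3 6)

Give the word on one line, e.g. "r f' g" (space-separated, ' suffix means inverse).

r g' f' f'

  after r: (1 7)(3 4 6)
  after g': (1 3 5 4 6)
  after f': (1 5 2 3 7 6)
  after f': (1 7 4 2 5 3 6)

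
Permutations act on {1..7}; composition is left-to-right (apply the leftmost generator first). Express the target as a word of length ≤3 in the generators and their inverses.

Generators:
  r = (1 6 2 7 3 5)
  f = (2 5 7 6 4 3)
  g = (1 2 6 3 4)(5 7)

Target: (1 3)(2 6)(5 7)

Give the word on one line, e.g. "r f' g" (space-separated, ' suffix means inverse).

f g' f

  after f: (2 5 7 6 4 3)
  after g': (1 4 6 3)(2 7)
  after f: (1 3)(2 6)(5 7)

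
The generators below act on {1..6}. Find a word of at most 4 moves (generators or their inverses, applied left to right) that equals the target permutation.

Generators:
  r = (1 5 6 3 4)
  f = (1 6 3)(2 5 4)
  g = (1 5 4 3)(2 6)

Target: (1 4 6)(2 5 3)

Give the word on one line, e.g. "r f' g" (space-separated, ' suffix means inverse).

  after r: (1 5 6 3 4)
  after f: (1 4 6)(2 5 3)

r f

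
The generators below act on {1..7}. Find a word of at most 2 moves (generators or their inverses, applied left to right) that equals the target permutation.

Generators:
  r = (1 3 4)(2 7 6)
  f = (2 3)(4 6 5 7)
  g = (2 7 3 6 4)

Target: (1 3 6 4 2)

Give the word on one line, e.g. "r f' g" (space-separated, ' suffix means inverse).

  after g': (2 4 6 3 7)
  after r: (1 3 6 4 2)

g' r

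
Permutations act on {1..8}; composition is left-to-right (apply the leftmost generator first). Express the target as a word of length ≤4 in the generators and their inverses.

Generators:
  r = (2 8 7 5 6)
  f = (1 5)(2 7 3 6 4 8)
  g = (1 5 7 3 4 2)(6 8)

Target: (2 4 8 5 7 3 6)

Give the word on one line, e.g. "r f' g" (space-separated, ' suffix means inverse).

r' g f'

  after r': (2 6 5 7 8)
  after g: (1 5 3 4 2 8)(6 7)
  after f': (2 4 8 5 7 3 6)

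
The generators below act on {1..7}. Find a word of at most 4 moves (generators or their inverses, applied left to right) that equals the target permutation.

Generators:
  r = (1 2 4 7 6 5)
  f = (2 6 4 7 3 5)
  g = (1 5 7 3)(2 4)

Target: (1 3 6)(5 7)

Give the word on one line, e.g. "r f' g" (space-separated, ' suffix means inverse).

f' r' f'

  after f': (2 5 3 7 4 6)
  after r': (1 5 3 4 7 2 6)
  after f': (1 3 6)(5 7)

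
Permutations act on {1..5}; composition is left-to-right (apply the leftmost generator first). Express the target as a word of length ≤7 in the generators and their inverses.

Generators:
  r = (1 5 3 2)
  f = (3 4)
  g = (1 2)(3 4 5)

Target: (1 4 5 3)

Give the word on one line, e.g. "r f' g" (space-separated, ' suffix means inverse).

  after r: (1 5 3 2)
  after f': (1 5 4 3 2)
  after f': (1 5 3 2)
  after g: (1 3)(4 5)
  after f: (1 4 5 3)

r f' f' g f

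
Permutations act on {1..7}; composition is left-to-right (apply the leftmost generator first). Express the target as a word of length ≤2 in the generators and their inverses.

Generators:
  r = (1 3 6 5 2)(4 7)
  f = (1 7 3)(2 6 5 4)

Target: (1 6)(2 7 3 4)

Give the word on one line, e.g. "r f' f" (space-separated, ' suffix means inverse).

f' r

  after f': (1 3 7)(2 4 5 6)
  after r: (1 6)(2 7 3 4)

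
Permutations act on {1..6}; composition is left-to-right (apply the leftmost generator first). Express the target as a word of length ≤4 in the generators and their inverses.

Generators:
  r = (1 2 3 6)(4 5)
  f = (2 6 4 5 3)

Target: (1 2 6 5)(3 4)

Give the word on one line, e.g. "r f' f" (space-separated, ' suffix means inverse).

f r r f

  after f: (2 6 4 5 3)
  after r: (1 2)(5 6)
  after r: (1 3 6 4 5)
  after f: (1 2 6 5)(3 4)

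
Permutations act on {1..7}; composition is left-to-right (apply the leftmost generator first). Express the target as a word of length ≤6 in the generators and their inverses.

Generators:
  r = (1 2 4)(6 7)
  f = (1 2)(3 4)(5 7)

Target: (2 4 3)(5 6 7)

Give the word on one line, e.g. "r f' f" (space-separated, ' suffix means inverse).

  after f': (1 2)(3 4)(5 7)
  after r': (2 4 3)(5 6 7)
  after f': (1 2 3)(5 6)
  after f': (2 4 3)(5 6 7)

f' r' f' f'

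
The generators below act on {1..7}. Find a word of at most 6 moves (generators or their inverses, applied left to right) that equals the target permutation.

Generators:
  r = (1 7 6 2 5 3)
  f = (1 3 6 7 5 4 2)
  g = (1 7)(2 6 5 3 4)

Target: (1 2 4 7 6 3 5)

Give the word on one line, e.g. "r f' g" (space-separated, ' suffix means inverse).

f g r' r' g

  after f: (1 3 6 7 5 4 2)
  after g: (1 4 6)(2 7 3 5)
  after r': (1 4 7 5 6 3 2)
  after r': (1 4)(2 3 6 5 7)
  after g: (1 2 4 7 6 3 5)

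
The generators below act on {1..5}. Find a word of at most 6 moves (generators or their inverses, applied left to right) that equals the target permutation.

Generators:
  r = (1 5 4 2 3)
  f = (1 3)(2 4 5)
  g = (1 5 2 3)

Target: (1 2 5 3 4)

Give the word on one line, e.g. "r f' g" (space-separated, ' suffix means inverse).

  after f': (1 3)(2 5 4)
  after g': (1 2)(4 5)
  after r': (1 4)(2 3)
  after f: (1 5 2)(3 4)
  after g: (1 2 5 3 4)

f' g' r' f g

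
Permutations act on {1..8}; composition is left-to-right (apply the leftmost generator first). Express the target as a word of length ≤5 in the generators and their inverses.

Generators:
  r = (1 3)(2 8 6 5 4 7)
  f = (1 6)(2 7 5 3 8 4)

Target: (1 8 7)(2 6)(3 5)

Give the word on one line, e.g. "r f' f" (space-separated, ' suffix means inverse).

  after f: (1 6)(2 7 5 3 8 4)
  after r: (1 5)(3 6)(4 8 7)
  after f': (1 7 8 2 4 3)(5 6)
  after f': (1 2 8 4 5)(3 6 7)
  after r: (1 8 7)(2 6)(3 5)

f r f' f' r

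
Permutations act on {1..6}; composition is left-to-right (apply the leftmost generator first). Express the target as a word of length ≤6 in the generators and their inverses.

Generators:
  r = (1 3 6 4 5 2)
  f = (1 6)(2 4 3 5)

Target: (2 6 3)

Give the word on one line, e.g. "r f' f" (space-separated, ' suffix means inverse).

r' f r r r

  after r': (1 2 5 4 6 3)
  after f: (1 4)(3 6 5)
  after r: (1 5 6 2)(3 4)
  after r: (1 2 3 5 4 6)
  after r: (2 6 3)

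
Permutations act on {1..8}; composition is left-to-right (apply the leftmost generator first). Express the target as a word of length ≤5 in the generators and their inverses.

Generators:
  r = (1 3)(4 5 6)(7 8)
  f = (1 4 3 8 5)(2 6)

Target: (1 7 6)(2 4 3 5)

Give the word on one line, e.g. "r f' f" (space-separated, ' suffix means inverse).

  after r: (1 3)(4 5 6)(7 8)
  after f: (1 8 7 5 2 6 3 4)
  after r: (1 7 6)(2 4 3 5)

r f r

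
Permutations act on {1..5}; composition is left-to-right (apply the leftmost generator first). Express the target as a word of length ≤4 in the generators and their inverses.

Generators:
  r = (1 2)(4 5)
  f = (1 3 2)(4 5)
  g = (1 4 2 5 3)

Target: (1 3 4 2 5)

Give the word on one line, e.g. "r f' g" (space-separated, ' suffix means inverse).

g' r

  after g': (1 3 5 2 4)
  after r: (1 3 4 2 5)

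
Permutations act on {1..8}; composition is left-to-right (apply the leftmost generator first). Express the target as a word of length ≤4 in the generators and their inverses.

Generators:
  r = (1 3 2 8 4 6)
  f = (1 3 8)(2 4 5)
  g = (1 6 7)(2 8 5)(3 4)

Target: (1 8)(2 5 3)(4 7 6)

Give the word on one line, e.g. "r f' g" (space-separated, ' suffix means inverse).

  after r: (1 3 2 8 4 6)
  after g: (1 4 7)(2 5)(3 8)
  after r': (1 8)(2 5 3)(4 7 6)

r g r'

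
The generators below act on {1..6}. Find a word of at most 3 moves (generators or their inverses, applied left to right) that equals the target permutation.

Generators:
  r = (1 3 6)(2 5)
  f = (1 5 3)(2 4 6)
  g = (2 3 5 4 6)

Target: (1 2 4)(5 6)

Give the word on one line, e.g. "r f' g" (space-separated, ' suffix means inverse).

f r

  after f: (1 5 3)(2 4 6)
  after r: (1 2 4)(5 6)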